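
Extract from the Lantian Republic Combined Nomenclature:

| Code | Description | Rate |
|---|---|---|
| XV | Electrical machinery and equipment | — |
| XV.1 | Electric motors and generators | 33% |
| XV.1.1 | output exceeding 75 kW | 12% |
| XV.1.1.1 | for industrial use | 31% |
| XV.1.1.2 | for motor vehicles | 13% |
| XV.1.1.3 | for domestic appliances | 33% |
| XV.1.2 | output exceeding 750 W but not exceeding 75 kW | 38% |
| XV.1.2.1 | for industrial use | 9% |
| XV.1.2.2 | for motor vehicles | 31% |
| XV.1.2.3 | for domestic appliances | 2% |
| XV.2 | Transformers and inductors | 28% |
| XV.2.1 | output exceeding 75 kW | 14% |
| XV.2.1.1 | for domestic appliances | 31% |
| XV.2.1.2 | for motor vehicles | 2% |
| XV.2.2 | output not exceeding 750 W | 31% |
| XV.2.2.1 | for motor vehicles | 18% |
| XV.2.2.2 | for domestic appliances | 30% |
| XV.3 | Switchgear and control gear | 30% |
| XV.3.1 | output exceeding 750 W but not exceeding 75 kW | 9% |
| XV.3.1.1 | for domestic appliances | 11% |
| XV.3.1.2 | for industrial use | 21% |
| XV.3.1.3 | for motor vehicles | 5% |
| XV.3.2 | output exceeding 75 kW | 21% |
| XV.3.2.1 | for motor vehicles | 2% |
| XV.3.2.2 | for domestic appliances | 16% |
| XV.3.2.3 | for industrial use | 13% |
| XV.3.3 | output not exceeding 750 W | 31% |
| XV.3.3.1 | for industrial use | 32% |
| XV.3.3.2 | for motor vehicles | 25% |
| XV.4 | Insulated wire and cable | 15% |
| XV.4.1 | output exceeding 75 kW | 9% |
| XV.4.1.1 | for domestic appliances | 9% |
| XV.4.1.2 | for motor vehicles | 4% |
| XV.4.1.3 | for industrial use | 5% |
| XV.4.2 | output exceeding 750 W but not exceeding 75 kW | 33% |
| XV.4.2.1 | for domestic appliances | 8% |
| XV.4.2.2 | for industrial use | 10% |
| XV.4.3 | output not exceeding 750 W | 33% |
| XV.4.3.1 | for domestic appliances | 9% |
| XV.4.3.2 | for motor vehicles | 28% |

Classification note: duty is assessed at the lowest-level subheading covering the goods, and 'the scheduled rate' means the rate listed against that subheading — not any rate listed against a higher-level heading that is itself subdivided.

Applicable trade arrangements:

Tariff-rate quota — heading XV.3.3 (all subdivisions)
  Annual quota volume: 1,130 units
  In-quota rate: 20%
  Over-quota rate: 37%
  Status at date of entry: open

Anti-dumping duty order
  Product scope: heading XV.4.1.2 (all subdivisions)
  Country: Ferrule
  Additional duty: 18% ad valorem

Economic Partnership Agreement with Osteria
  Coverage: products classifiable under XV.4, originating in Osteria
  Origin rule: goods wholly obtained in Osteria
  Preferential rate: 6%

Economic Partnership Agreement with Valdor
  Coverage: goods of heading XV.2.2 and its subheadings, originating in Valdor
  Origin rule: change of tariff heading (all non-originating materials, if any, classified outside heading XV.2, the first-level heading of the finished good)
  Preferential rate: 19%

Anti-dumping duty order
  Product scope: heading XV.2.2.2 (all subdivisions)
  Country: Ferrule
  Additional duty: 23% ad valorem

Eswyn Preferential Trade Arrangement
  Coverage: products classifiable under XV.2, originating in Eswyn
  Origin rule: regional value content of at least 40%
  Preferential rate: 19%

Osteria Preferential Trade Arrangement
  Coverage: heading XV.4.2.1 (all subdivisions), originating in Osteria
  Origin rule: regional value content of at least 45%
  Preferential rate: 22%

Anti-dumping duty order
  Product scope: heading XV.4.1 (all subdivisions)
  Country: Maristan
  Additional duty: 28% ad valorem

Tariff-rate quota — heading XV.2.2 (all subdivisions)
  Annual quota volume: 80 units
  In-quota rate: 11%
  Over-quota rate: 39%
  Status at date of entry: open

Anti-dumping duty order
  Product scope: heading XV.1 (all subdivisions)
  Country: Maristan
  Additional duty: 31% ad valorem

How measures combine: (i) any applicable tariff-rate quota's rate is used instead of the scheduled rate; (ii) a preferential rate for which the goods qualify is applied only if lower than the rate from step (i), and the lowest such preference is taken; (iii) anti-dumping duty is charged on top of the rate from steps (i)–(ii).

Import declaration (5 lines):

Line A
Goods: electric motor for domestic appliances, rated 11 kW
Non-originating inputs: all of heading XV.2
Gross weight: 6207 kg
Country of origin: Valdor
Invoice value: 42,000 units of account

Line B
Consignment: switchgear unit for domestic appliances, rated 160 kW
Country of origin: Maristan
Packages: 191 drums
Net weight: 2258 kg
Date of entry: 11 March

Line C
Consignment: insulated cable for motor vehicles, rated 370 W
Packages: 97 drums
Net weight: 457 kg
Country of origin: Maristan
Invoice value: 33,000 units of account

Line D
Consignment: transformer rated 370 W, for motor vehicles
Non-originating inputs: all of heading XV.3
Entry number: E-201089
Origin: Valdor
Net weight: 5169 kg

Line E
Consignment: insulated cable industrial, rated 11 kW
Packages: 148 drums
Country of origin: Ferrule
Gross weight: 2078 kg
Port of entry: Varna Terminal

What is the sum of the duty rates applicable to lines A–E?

Line A: electric motor → XV.1; rated 11 kW → XV.1.2; for domestic appliances → XV.1.2.3. Scheduled 2%. Valdor agreement on XV.2.2: XV.1.2.3 not covered. → 2%.
Line B: switchgear unit → XV.3; rated 160 kW → XV.3.2; for domestic appliances → XV.3.2.2. Scheduled 16%. No special measure applies. → 16%.
Line C: insulated cable → XV.4; rated 370 W → XV.4.3; for motor vehicles → XV.4.3.2. Scheduled 28%. No special measure applies. → 28%.
Line D: transformer → XV.2; rated 370 W → XV.2.2; for motor vehicles → XV.2.2.1. Scheduled 18%. quota on XV.2.2 open → in-quota 11%; Valdor agreement on XV.2.2: CTH met → 19% available; preference 19% not lower than 11% → no reduction. → 11%.
Line E: insulated cable → XV.4; rated 11 kW → XV.4.2; industrial → XV.4.2.2. Scheduled 10%. No special measure applies. → 10%.
Sum: 2% + 16% + 28% + 11% + 10% = 67%.

67%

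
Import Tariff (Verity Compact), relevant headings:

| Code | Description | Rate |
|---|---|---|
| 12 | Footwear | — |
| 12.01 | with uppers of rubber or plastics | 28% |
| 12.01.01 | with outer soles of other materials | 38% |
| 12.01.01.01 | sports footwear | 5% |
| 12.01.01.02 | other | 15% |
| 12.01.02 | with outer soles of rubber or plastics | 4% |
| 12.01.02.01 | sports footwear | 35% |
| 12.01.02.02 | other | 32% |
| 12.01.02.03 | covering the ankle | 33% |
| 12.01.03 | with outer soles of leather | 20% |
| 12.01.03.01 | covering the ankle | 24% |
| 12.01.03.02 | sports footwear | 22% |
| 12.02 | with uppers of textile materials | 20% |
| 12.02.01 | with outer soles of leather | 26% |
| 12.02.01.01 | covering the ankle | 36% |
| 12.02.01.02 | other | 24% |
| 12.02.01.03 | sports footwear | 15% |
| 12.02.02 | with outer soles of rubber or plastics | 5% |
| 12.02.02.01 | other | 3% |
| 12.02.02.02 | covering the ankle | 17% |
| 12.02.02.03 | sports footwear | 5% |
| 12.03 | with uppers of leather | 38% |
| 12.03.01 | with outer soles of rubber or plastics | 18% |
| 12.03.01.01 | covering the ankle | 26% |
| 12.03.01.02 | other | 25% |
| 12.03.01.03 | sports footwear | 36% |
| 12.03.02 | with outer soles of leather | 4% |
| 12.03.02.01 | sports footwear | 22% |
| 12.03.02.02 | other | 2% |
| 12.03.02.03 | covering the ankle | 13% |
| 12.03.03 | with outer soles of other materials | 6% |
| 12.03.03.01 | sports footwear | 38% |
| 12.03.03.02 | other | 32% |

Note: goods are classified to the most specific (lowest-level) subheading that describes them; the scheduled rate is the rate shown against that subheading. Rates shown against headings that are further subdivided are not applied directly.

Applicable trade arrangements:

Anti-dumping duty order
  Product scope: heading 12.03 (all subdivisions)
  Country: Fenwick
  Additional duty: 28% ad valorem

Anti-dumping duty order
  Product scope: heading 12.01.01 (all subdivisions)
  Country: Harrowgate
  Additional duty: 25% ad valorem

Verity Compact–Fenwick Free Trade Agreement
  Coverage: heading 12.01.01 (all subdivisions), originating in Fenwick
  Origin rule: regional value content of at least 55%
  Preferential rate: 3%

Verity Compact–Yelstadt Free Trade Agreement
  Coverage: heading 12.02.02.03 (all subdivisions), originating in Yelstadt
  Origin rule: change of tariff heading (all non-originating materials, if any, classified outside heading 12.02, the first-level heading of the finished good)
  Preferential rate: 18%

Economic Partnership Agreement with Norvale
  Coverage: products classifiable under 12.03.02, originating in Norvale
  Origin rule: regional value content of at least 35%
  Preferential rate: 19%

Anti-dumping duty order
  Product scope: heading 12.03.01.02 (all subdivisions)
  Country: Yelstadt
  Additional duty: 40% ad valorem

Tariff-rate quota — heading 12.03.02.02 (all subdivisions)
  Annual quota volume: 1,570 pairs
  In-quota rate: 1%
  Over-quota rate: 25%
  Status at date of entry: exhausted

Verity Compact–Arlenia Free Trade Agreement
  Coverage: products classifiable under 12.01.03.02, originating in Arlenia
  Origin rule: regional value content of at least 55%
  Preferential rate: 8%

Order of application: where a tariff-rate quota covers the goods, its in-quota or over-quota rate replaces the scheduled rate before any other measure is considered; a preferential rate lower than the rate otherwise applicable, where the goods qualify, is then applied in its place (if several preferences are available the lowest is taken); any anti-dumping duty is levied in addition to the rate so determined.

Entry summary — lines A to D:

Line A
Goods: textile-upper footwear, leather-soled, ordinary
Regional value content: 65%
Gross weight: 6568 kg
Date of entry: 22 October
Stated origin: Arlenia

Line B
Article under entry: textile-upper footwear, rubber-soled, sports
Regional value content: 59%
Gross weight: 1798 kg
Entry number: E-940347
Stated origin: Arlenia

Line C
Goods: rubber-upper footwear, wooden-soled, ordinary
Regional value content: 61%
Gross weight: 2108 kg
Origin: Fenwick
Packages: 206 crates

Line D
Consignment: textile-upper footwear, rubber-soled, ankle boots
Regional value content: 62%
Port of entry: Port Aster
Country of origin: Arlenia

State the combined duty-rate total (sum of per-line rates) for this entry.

49%

Line A: textile-upper → 12.02; leather-soled → 12.02.01; ordinary → 12.02.01.02. Scheduled 24%. Arlenia agreement on 12.01.03.02: 12.02.01.02 not covered. → 24%.
Line B: textile-upper → 12.02; rubber-soled → 12.02.02; sports → 12.02.02.03. Scheduled 5%. Arlenia agreement on 12.01.03.02: 12.02.02.03 not covered. → 5%.
Line C: rubber-upper → 12.01; wooden-soled → 12.01.01; ordinary → 12.01.01.02. Scheduled 15%. Fenwick agreement on 12.01.01: RVC ≥ 55% → 3% available; preferential 3%. → 3%.
Line D: textile-upper → 12.02; rubber-soled → 12.02.02; ankle boots → 12.02.02.02. Scheduled 17%. Arlenia agreement on 12.01.03.02: 12.02.02.02 not covered. → 17%.
Sum: 24% + 5% + 3% + 17% = 49%.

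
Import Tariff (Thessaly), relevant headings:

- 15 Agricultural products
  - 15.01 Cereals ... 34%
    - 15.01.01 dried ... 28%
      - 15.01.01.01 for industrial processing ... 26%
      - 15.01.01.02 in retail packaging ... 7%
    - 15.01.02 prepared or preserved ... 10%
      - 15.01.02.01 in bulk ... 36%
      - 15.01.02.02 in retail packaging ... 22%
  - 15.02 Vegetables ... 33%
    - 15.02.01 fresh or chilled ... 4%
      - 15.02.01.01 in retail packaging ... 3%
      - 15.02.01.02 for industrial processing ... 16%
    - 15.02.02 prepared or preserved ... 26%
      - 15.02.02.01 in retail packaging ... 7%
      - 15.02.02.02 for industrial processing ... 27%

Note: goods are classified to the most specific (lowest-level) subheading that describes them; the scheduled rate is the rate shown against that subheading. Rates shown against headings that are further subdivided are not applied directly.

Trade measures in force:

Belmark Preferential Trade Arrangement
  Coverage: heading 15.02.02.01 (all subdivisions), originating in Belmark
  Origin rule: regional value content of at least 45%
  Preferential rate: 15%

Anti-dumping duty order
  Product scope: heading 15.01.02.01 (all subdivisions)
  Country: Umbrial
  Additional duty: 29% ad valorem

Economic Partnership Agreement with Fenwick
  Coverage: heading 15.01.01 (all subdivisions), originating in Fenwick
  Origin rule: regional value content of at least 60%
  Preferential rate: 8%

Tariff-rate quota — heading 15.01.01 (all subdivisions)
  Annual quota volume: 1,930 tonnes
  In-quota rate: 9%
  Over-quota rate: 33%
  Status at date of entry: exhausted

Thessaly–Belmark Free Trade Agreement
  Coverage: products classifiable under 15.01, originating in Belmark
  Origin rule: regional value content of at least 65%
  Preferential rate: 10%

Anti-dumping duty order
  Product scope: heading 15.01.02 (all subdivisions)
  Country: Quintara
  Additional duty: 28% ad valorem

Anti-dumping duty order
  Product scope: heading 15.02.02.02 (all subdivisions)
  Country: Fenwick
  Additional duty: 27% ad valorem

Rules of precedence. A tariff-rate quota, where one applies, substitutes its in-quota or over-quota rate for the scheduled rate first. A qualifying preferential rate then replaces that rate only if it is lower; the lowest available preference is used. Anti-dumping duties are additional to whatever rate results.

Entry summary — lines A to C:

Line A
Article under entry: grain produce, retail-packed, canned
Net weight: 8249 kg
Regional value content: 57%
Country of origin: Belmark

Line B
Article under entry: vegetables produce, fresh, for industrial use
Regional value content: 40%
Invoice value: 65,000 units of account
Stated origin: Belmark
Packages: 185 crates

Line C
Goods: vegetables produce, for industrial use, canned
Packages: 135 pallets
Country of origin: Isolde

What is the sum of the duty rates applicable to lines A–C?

65%

Line A: grain → 15.01; canned → 15.01.02; retail-packed → 15.01.02.02. Scheduled 22%. Belmark agreement on 15.02.02.01: 15.01.02.02 not covered; Belmark agreement on 15.01: RVC < 65%. → 22%.
Line B: vegetables → 15.02; fresh → 15.02.01; for industrial use → 15.02.01.02. Scheduled 16%. Belmark agreement on 15.02.02.01: 15.02.01.02 not covered; Belmark agreement on 15.01: 15.02.01.02 not covered. → 16%.
Line C: vegetables → 15.02; canned → 15.02.02; for industrial use → 15.02.02.02. Scheduled 27%. No special measure applies. → 27%.
Sum: 22% + 16% + 27% = 65%.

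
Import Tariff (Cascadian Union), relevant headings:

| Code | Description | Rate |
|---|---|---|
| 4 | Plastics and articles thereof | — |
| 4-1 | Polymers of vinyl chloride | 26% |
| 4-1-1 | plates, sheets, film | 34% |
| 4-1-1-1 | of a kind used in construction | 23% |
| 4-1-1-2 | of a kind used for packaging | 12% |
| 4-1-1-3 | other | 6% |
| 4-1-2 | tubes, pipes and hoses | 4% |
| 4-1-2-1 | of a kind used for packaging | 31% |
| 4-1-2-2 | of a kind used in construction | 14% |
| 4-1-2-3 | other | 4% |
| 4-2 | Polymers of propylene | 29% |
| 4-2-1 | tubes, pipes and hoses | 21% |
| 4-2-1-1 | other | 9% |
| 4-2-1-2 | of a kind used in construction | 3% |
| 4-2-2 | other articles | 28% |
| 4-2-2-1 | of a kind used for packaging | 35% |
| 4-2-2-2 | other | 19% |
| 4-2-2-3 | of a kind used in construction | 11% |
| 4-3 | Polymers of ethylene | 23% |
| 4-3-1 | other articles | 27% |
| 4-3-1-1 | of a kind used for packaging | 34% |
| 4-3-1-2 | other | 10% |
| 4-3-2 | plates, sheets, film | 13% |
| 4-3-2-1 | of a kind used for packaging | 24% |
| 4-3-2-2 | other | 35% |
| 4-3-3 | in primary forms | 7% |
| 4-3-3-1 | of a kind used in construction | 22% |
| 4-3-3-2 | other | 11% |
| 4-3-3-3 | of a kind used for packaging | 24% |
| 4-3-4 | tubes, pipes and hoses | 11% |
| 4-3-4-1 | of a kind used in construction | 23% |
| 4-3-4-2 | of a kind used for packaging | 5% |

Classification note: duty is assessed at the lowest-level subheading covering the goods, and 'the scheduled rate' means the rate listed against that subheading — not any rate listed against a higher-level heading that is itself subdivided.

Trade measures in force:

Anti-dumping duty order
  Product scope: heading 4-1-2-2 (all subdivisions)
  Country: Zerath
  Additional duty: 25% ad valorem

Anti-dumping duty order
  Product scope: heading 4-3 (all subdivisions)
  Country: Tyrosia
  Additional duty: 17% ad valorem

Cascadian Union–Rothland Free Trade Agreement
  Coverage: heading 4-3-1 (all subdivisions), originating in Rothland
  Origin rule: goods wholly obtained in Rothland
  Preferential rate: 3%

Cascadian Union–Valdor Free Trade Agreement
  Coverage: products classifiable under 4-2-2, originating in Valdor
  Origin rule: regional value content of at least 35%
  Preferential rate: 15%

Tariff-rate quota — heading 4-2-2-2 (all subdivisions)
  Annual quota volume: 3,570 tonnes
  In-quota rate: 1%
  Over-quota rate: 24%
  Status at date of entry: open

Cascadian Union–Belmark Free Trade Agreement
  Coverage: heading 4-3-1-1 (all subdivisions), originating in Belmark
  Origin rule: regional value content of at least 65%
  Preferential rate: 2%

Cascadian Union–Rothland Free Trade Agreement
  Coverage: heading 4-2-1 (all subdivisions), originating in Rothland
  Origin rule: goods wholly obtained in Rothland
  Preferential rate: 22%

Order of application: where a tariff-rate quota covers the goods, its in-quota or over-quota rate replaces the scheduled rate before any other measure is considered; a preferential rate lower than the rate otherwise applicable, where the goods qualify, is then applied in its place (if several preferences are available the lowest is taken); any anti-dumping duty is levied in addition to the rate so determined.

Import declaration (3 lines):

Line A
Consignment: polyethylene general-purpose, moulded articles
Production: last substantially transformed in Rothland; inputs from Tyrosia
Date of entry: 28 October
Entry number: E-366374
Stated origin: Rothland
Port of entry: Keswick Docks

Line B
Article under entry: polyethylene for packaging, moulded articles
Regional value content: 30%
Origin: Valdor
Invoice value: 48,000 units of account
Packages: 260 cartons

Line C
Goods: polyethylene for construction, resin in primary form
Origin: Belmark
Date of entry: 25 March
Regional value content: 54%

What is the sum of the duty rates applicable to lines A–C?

Line A: polyethylene → 4-3; moulded articles → 4-3-1; general-purpose → 4-3-1-2. Scheduled 10%. Rothland agreement on 4-3-1: not wholly obtained; Rothland agreement on 4-2-1: 4-3-1-2 not covered. → 10%.
Line B: polyethylene → 4-3; moulded articles → 4-3-1; for packaging → 4-3-1-1. Scheduled 34%. Valdor agreement on 4-2-2: 4-3-1-1 not covered. → 34%.
Line C: polyethylene → 4-3; resin in primary form → 4-3-3; for construction → 4-3-3-1. Scheduled 22%. Belmark agreement on 4-3-1-1: 4-3-3-1 not covered. → 22%.
Sum: 10% + 34% + 22% = 66%.

66%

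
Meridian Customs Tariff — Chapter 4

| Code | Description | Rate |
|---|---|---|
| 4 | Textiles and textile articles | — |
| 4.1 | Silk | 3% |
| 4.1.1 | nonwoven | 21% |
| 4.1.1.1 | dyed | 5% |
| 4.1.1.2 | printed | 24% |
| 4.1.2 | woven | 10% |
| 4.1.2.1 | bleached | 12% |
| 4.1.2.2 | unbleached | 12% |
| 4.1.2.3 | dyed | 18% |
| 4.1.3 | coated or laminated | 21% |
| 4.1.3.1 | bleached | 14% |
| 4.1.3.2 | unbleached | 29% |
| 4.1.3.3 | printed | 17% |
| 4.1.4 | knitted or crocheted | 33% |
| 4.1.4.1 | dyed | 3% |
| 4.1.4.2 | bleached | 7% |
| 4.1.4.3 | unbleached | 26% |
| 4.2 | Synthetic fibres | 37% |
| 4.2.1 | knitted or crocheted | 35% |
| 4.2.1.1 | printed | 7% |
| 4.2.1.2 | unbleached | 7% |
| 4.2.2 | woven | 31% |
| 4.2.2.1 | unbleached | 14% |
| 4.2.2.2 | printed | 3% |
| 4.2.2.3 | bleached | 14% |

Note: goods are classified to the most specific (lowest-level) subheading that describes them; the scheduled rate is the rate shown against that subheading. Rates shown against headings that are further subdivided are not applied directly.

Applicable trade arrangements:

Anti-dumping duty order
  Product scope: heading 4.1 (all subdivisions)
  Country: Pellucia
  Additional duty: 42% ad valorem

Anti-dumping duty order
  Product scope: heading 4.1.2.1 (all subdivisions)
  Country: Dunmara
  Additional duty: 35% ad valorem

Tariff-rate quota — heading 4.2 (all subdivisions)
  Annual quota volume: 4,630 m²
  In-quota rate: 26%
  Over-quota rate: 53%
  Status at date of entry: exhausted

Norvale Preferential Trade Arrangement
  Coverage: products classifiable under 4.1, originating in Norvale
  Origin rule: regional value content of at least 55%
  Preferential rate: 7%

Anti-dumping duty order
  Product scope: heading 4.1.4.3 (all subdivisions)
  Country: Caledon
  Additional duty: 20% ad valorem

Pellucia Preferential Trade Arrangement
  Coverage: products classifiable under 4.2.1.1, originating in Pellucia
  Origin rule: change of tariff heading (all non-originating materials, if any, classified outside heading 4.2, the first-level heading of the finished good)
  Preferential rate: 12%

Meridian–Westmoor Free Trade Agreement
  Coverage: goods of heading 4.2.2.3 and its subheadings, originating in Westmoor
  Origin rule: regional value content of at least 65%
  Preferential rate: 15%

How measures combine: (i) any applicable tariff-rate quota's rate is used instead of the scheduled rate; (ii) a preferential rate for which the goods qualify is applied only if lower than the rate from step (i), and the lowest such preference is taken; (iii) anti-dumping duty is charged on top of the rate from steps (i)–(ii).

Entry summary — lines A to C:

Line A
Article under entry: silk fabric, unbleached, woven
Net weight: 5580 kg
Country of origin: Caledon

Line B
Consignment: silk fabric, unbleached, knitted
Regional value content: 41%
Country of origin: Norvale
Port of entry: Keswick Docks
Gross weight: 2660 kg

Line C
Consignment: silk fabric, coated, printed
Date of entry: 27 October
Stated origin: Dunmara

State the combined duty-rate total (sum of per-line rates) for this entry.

Line A: silk → 4.1; woven → 4.1.2; unbleached → 4.1.2.2. Scheduled 12%. No special measure applies. → 12%.
Line B: silk → 4.1; knitted → 4.1.4; unbleached → 4.1.4.3. Scheduled 26%. Norvale agreement on 4.1: RVC < 55%. → 26%.
Line C: silk → 4.1; coated → 4.1.3; printed → 4.1.3.3. Scheduled 17%. No special measure applies. → 17%.
Sum: 12% + 26% + 17% = 55%.

55%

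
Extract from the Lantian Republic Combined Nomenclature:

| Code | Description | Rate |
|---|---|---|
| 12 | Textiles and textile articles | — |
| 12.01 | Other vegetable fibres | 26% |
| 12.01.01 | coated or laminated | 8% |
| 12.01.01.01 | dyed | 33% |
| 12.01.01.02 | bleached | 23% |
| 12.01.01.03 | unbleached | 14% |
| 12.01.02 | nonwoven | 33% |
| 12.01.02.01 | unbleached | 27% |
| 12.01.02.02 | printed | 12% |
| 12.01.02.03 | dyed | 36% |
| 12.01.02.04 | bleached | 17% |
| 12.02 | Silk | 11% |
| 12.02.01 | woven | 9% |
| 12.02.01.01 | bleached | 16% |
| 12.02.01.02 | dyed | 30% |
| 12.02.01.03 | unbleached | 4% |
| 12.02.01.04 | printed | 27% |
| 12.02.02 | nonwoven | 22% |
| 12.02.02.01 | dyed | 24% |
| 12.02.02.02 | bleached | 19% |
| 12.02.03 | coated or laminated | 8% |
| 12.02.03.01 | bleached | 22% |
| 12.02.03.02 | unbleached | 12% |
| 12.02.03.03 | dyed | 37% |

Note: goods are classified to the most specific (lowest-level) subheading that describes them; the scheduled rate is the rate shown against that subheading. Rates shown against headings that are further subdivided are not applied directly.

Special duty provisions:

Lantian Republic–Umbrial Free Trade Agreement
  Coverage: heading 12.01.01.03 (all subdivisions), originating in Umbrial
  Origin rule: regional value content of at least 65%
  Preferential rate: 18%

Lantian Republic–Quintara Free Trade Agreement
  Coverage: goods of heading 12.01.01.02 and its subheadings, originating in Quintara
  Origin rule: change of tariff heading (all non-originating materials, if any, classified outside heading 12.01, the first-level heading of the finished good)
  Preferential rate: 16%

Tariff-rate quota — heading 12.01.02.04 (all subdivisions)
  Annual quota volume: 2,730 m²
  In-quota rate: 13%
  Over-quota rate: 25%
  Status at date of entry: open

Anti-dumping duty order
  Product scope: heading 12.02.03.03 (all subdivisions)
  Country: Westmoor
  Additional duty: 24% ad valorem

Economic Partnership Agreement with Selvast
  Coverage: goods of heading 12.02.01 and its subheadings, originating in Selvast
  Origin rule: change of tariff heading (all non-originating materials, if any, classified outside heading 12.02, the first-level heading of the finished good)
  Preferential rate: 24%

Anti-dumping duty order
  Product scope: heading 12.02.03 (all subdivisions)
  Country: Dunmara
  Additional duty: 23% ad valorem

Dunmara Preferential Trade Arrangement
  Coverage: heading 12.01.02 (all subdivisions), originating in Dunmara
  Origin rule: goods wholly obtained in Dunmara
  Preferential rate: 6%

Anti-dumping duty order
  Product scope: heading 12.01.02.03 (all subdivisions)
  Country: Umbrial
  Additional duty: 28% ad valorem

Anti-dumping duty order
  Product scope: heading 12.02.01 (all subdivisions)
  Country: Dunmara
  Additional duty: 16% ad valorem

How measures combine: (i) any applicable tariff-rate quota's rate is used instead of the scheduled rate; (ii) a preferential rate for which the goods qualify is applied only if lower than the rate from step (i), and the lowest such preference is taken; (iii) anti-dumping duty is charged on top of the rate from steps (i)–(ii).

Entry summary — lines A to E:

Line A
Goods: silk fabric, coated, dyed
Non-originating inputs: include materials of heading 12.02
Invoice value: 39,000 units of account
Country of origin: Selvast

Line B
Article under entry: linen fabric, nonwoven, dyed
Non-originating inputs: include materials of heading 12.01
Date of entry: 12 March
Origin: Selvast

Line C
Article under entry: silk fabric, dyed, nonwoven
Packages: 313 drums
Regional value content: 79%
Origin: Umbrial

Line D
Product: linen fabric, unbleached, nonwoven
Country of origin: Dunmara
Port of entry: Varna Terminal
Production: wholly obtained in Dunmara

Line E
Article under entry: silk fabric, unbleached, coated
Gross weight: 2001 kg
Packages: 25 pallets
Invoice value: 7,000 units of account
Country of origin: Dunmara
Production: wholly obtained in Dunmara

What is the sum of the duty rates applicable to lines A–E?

138%

Line A: silk → 12.02; coated → 12.02.03; dyed → 12.02.03.03. Scheduled 37%. Selvast agreement on 12.02.01: 12.02.03.03 not covered. → 37%.
Line B: linen → 12.01; nonwoven → 12.01.02; dyed → 12.01.02.03. Scheduled 36%. Selvast agreement on 12.02.01: 12.01.02.03 not covered. → 36%.
Line C: silk → 12.02; nonwoven → 12.02.02; dyed → 12.02.02.01. Scheduled 24%. Umbrial agreement on 12.01.01.03: 12.02.02.01 not covered. → 24%.
Line D: linen → 12.01; nonwoven → 12.01.02; unbleached → 12.01.02.01. Scheduled 27%. Dunmara agreement on 12.01.02: wholly obtained → 6% available; preferential 6%. → 6%.
Line E: silk → 12.02; coated → 12.02.03; unbleached → 12.02.03.02. Scheduled 12%. Dunmara agreement on 12.01.02: 12.02.03.02 not covered; anti-dumping (Dunmara, 12.02.03): +23%; total 12% + 23% = 35%. → 35%.
Sum: 37% + 36% + 24% + 6% + 35% = 138%.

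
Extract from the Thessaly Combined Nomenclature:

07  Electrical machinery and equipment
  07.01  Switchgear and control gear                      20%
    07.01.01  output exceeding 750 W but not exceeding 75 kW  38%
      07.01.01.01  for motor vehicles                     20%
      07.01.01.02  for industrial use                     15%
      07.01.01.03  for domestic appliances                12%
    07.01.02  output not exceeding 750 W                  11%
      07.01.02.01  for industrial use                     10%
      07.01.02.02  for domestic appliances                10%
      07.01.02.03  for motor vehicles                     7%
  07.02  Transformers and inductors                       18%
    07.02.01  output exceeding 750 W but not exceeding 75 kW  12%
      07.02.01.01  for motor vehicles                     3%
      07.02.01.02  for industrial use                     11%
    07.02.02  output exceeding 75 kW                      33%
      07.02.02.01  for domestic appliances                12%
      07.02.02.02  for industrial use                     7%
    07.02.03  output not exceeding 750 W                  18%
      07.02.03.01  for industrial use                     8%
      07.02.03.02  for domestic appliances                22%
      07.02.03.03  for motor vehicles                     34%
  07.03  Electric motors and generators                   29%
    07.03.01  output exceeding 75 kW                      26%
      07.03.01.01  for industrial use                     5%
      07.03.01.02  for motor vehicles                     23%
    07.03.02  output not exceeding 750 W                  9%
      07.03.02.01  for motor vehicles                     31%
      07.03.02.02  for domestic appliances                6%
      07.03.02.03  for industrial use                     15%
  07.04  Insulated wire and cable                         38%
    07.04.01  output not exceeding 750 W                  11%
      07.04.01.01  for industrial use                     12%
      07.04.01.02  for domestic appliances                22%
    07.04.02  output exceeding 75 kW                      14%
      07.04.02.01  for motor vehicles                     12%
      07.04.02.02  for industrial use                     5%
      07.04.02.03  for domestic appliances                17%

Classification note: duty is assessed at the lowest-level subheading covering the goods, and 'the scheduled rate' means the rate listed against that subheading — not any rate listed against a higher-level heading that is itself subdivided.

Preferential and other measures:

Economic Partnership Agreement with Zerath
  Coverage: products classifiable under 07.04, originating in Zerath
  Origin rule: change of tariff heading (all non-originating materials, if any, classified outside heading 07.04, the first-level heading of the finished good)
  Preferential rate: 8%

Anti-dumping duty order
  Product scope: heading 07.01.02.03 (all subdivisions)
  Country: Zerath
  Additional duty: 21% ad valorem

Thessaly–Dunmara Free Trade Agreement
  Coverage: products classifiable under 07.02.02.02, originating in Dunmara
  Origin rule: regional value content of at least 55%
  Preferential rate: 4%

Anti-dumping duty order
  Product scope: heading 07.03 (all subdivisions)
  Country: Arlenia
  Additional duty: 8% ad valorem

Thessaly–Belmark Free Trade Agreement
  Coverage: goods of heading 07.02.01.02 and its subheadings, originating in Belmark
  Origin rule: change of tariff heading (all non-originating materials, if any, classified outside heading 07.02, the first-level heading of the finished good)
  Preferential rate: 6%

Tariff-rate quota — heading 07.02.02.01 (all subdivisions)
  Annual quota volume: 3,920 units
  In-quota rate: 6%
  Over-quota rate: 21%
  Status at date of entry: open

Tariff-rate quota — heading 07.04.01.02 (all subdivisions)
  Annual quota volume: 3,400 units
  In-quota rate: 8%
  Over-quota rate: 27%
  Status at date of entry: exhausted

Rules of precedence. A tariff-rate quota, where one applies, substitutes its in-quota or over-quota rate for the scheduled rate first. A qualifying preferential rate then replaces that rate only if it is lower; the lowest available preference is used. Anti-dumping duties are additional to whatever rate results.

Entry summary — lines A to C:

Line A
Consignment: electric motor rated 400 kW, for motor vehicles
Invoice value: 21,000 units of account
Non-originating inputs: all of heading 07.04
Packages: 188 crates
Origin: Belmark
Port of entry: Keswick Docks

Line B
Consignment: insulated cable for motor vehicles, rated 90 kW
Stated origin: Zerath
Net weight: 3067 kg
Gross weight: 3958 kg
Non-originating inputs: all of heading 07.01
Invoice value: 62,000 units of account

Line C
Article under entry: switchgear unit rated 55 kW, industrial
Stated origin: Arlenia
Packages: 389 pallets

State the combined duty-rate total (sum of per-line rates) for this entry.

46%

Line A: electric motor → 07.03; rated 400 kW → 07.03.01; for motor vehicles → 07.03.01.02. Scheduled 23%. Belmark agreement on 07.02.01.02: 07.03.01.02 not covered. → 23%.
Line B: insulated cable → 07.04; rated 90 kW → 07.04.02; for motor vehicles → 07.04.02.01. Scheduled 12%. Zerath agreement on 07.04: CTH met → 8% available; preferential 8%. → 8%.
Line C: switchgear unit → 07.01; rated 55 kW → 07.01.01; industrial → 07.01.01.02. Scheduled 15%. No special measure applies. → 15%.
Sum: 23% + 8% + 15% = 46%.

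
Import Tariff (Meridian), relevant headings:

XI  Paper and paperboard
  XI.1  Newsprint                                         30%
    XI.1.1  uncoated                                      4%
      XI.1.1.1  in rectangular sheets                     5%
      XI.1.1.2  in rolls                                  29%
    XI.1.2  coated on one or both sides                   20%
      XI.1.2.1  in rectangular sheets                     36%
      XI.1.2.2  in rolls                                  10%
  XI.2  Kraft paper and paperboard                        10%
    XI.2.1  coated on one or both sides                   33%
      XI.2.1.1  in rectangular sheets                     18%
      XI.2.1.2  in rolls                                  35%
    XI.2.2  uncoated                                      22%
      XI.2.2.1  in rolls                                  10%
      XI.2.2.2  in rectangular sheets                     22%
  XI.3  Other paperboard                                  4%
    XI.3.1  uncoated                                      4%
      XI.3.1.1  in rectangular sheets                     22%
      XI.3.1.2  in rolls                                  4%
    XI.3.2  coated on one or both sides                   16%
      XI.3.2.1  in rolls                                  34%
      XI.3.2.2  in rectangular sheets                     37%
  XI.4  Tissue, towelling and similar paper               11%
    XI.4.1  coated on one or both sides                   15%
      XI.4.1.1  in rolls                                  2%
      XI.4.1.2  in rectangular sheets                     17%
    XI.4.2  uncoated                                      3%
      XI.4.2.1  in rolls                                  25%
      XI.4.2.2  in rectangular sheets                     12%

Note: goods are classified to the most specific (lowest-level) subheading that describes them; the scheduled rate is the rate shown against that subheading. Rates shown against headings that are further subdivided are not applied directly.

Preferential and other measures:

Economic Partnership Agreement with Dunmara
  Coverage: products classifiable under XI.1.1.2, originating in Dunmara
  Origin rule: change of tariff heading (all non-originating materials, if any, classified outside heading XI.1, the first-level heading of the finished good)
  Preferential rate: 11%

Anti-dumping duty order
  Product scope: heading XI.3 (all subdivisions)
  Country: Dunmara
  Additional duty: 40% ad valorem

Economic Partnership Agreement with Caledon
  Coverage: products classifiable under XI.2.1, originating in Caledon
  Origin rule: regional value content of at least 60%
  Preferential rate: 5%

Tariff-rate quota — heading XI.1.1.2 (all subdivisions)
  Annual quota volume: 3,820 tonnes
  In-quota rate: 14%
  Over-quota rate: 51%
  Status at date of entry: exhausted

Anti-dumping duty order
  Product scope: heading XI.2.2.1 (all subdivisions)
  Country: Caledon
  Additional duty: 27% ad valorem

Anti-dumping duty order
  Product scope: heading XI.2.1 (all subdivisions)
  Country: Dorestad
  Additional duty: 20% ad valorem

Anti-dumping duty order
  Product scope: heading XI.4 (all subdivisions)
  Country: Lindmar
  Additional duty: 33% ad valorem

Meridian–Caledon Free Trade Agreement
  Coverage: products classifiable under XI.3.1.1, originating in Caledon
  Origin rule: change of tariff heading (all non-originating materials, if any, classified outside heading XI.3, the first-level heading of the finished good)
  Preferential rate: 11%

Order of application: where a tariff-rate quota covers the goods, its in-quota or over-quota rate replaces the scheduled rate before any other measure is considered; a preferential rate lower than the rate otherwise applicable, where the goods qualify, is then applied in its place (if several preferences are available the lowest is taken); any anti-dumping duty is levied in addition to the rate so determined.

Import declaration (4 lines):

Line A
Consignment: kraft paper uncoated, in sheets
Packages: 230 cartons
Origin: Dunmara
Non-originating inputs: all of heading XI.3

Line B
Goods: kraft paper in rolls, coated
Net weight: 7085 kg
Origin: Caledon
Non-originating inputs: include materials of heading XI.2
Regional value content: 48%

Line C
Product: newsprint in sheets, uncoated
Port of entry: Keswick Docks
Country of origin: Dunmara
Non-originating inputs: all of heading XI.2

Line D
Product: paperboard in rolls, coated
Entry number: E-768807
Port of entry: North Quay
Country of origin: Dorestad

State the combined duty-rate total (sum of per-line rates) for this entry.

Line A: kraft paper → XI.2; uncoated → XI.2.2; in sheets → XI.2.2.2. Scheduled 22%. Dunmara agreement on XI.1.1.2: XI.2.2.2 not covered. → 22%.
Line B: kraft paper → XI.2; coated → XI.2.1; in rolls → XI.2.1.2. Scheduled 35%. Caledon agreement on XI.2.1: RVC < 60%; Caledon agreement on XI.3.1.1: XI.2.1.2 not covered. → 35%.
Line C: newsprint → XI.1; uncoated → XI.1.1; in sheets → XI.1.1.1. Scheduled 5%. Dunmara agreement on XI.1.1.2: XI.1.1.1 not covered. → 5%.
Line D: paperboard → XI.3; coated → XI.3.2; in rolls → XI.3.2.1. Scheduled 34%. No special measure applies. → 34%.
Sum: 22% + 35% + 5% + 34% = 96%.

96%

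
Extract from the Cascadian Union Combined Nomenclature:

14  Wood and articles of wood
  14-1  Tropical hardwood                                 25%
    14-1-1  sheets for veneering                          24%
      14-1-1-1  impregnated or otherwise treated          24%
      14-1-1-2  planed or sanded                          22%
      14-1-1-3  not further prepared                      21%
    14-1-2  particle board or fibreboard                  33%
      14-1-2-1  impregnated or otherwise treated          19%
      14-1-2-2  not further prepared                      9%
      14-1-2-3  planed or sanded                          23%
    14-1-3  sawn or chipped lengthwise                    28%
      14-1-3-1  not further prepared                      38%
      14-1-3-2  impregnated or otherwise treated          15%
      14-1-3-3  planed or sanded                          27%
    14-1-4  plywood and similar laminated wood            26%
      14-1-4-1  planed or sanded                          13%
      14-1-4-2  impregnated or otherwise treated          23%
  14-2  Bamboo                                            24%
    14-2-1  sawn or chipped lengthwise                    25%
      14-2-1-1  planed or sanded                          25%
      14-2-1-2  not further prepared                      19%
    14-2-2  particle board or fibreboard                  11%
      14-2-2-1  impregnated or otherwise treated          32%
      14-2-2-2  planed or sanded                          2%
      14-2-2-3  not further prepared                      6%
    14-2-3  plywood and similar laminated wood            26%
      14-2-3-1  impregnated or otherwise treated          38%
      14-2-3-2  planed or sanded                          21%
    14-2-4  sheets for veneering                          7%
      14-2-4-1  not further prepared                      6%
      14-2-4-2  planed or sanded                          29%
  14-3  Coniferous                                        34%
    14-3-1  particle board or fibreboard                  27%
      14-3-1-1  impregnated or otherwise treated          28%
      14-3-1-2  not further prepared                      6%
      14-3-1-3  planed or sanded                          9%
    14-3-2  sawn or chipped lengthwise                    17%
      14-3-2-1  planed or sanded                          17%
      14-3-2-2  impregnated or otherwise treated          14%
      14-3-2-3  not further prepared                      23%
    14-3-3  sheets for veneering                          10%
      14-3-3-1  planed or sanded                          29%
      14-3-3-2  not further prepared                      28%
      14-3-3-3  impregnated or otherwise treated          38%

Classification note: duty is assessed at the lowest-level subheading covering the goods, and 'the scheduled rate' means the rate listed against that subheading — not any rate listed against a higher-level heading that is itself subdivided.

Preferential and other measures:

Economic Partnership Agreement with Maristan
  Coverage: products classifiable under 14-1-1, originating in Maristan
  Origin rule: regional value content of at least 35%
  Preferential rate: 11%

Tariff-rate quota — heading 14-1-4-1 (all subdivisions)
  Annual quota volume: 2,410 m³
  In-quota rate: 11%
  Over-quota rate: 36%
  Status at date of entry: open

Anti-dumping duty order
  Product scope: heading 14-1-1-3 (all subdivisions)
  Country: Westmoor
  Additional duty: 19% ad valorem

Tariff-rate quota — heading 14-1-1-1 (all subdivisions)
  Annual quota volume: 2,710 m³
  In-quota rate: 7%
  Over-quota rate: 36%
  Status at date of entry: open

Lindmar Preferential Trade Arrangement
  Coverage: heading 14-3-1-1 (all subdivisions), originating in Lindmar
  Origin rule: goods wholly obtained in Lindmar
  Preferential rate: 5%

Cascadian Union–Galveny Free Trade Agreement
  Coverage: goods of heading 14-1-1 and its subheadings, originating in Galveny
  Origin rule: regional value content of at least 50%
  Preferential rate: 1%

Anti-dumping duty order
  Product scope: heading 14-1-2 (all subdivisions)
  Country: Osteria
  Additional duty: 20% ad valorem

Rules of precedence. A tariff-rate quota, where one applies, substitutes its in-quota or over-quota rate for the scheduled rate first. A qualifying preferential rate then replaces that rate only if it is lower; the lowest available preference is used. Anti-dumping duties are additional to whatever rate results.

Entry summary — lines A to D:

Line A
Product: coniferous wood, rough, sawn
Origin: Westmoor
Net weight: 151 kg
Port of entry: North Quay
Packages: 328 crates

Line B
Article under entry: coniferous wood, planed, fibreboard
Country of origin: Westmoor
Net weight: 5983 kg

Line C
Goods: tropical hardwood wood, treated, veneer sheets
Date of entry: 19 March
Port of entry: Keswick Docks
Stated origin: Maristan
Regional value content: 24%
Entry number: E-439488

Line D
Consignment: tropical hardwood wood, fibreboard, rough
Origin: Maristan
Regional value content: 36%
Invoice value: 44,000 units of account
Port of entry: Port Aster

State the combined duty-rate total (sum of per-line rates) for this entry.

48%

Line A: coniferous → 14-3; sawn → 14-3-2; rough → 14-3-2-3. Scheduled 23%. No special measure applies. → 23%.
Line B: coniferous → 14-3; fibreboard → 14-3-1; planed → 14-3-1-3. Scheduled 9%. No special measure applies. → 9%.
Line C: tropical hardwood → 14-1; veneer sheets → 14-1-1; treated → 14-1-1-1. Scheduled 24%. quota on 14-1-1-1 open → in-quota 7%; Maristan agreement on 14-1-1: RVC < 35%. → 7%.
Line D: tropical hardwood → 14-1; fibreboard → 14-1-2; rough → 14-1-2-2. Scheduled 9%. Maristan agreement on 14-1-1: 14-1-2-2 not covered. → 9%.
Sum: 23% + 9% + 7% + 9% = 48%.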